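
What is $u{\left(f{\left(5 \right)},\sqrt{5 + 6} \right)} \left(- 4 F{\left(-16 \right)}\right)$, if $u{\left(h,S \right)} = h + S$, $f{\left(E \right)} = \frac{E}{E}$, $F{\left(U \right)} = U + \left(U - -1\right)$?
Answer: $124 + 124 \sqrt{11} \approx 535.26$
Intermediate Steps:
$F{\left(U \right)} = 1 + 2 U$ ($F{\left(U \right)} = U + \left(U + 1\right) = U + \left(1 + U\right) = 1 + 2 U$)
$f{\left(E \right)} = 1$
$u{\left(h,S \right)} = S + h$
$u{\left(f{\left(5 \right)},\sqrt{5 + 6} \right)} \left(- 4 F{\left(-16 \right)}\right) = \left(\sqrt{5 + 6} + 1\right) \left(- 4 \left(1 + 2 \left(-16\right)\right)\right) = \left(\sqrt{11} + 1\right) \left(- 4 \left(1 - 32\right)\right) = \left(1 + \sqrt{11}\right) \left(\left(-4\right) \left(-31\right)\right) = \left(1 + \sqrt{11}\right) 124 = 124 + 124 \sqrt{11}$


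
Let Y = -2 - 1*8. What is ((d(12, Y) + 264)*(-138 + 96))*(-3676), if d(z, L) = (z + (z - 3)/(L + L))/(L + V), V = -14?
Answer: 813703737/20 ≈ 4.0685e+7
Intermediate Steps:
Y = -10 (Y = -2 - 8 = -10)
d(z, L) = (z + (-3 + z)/(2*L))/(-14 + L) (d(z, L) = (z + (z - 3)/(L + L))/(L - 14) = (z + (-3 + z)/((2*L)))/(-14 + L) = (z + (-3 + z)*(1/(2*L)))/(-14 + L) = (z + (-3 + z)/(2*L))/(-14 + L))
((d(12, Y) + 264)*(-138 + 96))*(-3676) = (((½)*(-3 + 12 + 2*(-10)*12)/(-10*(-14 - 10)) + 264)*(-138 + 96))*(-3676) = (((½)*(-⅒)*(-3 + 12 - 240)/(-24) + 264)*(-42))*(-3676) = (((½)*(-⅒)*(-1/24)*(-231) + 264)*(-42))*(-3676) = ((-77/160 + 264)*(-42))*(-3676) = ((42163/160)*(-42))*(-3676) = -885423/80*(-3676) = 813703737/20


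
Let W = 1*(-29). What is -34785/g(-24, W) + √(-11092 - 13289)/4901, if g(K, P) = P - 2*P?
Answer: -34785/29 + 9*I*√301/4901 ≈ -1199.5 + 0.03186*I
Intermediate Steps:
W = -29
g(K, P) = -P
-34785/g(-24, W) + √(-11092 - 13289)/4901 = -34785/((-1*(-29))) + √(-11092 - 13289)/4901 = -34785/29 + √(-24381)*(1/4901) = -34785*1/29 + (9*I*√301)*(1/4901) = -34785/29 + 9*I*√301/4901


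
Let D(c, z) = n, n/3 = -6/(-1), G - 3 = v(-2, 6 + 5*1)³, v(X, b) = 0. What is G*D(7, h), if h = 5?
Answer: 54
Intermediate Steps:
G = 3 (G = 3 + 0³ = 3 + 0 = 3)
n = 18 (n = 3*(-6/(-1)) = 3*(-6*(-1)) = 3*6 = 18)
D(c, z) = 18
G*D(7, h) = 3*18 = 54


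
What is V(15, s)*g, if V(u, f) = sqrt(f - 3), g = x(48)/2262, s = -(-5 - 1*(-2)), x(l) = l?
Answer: 0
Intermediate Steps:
s = 3 (s = -(-5 + 2) = -1*(-3) = 3)
g = 8/377 (g = 48/2262 = 48*(1/2262) = 8/377 ≈ 0.021220)
V(u, f) = sqrt(-3 + f)
V(15, s)*g = sqrt(-3 + 3)*(8/377) = sqrt(0)*(8/377) = 0*(8/377) = 0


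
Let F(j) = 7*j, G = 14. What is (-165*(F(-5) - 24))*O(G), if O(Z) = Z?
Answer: 136290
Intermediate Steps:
(-165*(F(-5) - 24))*O(G) = -165*(7*(-5) - 24)*14 = -165*(-35 - 24)*14 = -165*(-59)*14 = 9735*14 = 136290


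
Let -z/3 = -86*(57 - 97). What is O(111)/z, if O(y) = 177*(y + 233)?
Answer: -59/10 ≈ -5.9000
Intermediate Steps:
z = -10320 (z = -(-258)*(57 - 97) = -(-258)*(-40) = -3*3440 = -10320)
O(y) = 41241 + 177*y (O(y) = 177*(233 + y) = 41241 + 177*y)
O(111)/z = (41241 + 177*111)/(-10320) = (41241 + 19647)*(-1/10320) = 60888*(-1/10320) = -59/10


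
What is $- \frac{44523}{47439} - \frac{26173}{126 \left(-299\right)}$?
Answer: $- \frac{2305495}{9456174} \approx -0.24381$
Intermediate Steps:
$- \frac{44523}{47439} - \frac{26173}{126 \left(-299\right)} = \left(-44523\right) \frac{1}{47439} - \frac{26173}{-37674} = - \frac{1649}{1757} - - \frac{3739}{5382} = - \frac{1649}{1757} + \frac{3739}{5382} = - \frac{2305495}{9456174}$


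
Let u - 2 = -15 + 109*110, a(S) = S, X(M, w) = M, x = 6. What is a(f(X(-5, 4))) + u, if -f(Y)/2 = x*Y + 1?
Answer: 12035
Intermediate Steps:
f(Y) = -2 - 12*Y (f(Y) = -2*(6*Y + 1) = -2*(1 + 6*Y) = -2 - 12*Y)
u = 11977 (u = 2 + (-15 + 109*110) = 2 + (-15 + 11990) = 2 + 11975 = 11977)
a(f(X(-5, 4))) + u = (-2 - 12*(-5)) + 11977 = (-2 + 60) + 11977 = 58 + 11977 = 12035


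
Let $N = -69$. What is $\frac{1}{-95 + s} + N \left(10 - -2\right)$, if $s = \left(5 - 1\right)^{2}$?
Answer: $- \frac{65413}{79} \approx -828.01$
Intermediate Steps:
$s = 16$ ($s = 4^{2} = 16$)
$\frac{1}{-95 + s} + N \left(10 - -2\right) = \frac{1}{-95 + 16} - 69 \left(10 - -2\right) = \frac{1}{-79} - 69 \left(10 + 2\right) = - \frac{1}{79} - 828 = - \frac{65413}{79}$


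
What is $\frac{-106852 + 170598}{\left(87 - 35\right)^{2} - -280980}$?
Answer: $\frac{31873}{141842} \approx 0.22471$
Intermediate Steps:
$\frac{-106852 + 170598}{\left(87 - 35\right)^{2} - -280980} = \frac{63746}{52^{2} + 280980} = \frac{63746}{2704 + 280980} = \frac{63746}{283684} = 63746 \cdot \frac{1}{283684} = \frac{31873}{141842}$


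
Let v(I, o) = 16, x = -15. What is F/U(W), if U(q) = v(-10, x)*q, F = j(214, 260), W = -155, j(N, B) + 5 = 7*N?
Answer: -1493/2480 ≈ -0.60202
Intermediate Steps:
j(N, B) = -5 + 7*N
F = 1493 (F = -5 + 7*214 = -5 + 1498 = 1493)
U(q) = 16*q
F/U(W) = 1493/((16*(-155))) = 1493/(-2480) = 1493*(-1/2480) = -1493/2480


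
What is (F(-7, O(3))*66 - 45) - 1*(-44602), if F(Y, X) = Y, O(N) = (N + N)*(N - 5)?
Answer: 44095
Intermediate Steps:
O(N) = 2*N*(-5 + N) (O(N) = (2*N)*(-5 + N) = 2*N*(-5 + N))
(F(-7, O(3))*66 - 45) - 1*(-44602) = (-7*66 - 45) - 1*(-44602) = (-462 - 45) + 44602 = -507 + 44602 = 44095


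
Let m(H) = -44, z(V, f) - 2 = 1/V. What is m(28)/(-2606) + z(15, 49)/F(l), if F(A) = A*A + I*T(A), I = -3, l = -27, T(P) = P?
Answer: 307693/15831450 ≈ 0.019436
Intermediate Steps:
z(V, f) = 2 + 1/V
F(A) = A² - 3*A (F(A) = A*A - 3*A = A² - 3*A)
m(28)/(-2606) + z(15, 49)/F(l) = -44/(-2606) + (2 + 1/15)/((-27*(-3 - 27))) = -44*(-1/2606) + (2 + 1/15)/((-27*(-30))) = 22/1303 + (31/15)/810 = 22/1303 + (31/15)*(1/810) = 22/1303 + 31/12150 = 307693/15831450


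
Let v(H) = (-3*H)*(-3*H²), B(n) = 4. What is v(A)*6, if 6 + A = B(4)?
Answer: -432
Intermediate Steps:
A = -2 (A = -6 + 4 = -2)
v(H) = 9*H³
v(A)*6 = (9*(-2)³)*6 = (9*(-8))*6 = -72*6 = -432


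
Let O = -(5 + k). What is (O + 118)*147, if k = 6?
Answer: 15729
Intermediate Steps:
O = -11 (O = -(5 + 6) = -1*11 = -11)
(O + 118)*147 = (-11 + 118)*147 = 107*147 = 15729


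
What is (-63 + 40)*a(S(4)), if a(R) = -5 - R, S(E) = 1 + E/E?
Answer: 161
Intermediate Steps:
S(E) = 2 (S(E) = 1 + 1 = 2)
(-63 + 40)*a(S(4)) = (-63 + 40)*(-5 - 1*2) = -23*(-5 - 2) = -23*(-7) = 161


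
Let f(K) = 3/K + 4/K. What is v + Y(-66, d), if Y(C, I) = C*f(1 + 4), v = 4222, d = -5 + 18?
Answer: 20648/5 ≈ 4129.6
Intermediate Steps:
f(K) = 7/K
d = 13
Y(C, I) = 7*C/5 (Y(C, I) = C*(7/(1 + 4)) = C*(7/5) = 7*C/5)
v + Y(-66, d) = 4222 + (7/5)*(-66) = 4222 - 462/5 = 20648/5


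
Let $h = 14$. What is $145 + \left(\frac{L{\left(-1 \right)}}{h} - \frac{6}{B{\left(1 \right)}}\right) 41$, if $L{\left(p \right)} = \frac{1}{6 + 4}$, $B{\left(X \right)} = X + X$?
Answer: $\frac{3121}{140} \approx 22.293$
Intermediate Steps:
$B{\left(X \right)} = 2 X$
$L{\left(p \right)} = \frac{1}{10}$
$145 + \left(\frac{L{\left(-1 \right)}}{h} - \frac{6}{B{\left(1 \right)}}\right) 41 = 145 + \left(\frac{1}{10 \cdot 14} - \frac{6}{2 \cdot 1}\right) 41 = 145 + \left(\frac{1}{10} \cdot \frac{1}{14} - \frac{6}{2}\right) 41 = 145 + \left(\frac{1}{140} - 3\right) 41 = 145 - \frac{17179}{140} = \frac{3121}{140}$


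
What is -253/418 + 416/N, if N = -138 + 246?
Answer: 3331/1026 ≈ 3.2466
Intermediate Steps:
N = 108
-253/418 + 416/N = -253/418 + 416/108 = -253*1/418 + 416*(1/108) = -23/38 + 104/27 = 3331/1026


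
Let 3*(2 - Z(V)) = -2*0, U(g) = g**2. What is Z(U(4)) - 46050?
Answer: -46048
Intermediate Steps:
Z(V) = 2 (Z(V) = 2 - (-2)*0/3 = 2 - 1/3*0 = 2 + 0 = 2)
Z(U(4)) - 46050 = 2 - 46050 = -46048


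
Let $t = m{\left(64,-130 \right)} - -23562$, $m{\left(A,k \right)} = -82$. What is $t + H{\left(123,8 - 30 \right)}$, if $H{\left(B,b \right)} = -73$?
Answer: $23407$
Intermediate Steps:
$t = 23480$ ($t = -82 - -23562 = -82 + 23562 = 23480$)
$t + H{\left(123,8 - 30 \right)} = 23480 - 73 = 23407$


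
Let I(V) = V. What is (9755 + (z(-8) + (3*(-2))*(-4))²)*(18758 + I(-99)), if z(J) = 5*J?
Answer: 186795249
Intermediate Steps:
(9755 + (z(-8) + (3*(-2))*(-4))²)*(18758 + I(-99)) = (9755 + (5*(-8) + (3*(-2))*(-4))²)*(18758 - 99) = (9755 + (-40 - 6*(-4))²)*18659 = (9755 + (-40 + 24)²)*18659 = (9755 + (-16)²)*18659 = (9755 + 256)*18659 = 10011*18659 = 186795249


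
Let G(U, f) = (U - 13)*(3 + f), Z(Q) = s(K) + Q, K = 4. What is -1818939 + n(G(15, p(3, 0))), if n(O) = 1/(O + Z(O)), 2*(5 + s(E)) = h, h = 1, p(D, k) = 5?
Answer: -100041643/55 ≈ -1.8189e+6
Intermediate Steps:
s(E) = -9/2 (s(E) = -5 + (½)*1 = -5 + ½ = -9/2)
Z(Q) = -9/2 + Q
G(U, f) = (-13 + U)*(3 + f)
n(O) = 1/(-9/2 + 2*O) (n(O) = 1/(O + (-9/2 + O)) = 1/(-9/2 + 2*O))
-1818939 + n(G(15, p(3, 0))) = -1818939 + 2/(-9 + 4*(-39 - 13*5 + 3*15 + 15*5)) = -1818939 + 2/(-9 + 4*(-39 - 65 + 45 + 75)) = -1818939 + 2/(-9 + 4*16) = -1818939 + 2/(-9 + 64) = -1818939 + 2/55 = -100041643/55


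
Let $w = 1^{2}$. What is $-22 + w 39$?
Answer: $17$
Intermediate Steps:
$w = 1$
$-22 + w 39 = -22 + 1 \cdot 39 = -22 + 39 = 17$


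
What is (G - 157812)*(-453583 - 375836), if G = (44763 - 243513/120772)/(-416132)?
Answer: 6578269650147644967249/50257093904 ≈ 1.3089e+11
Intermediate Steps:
G = -5405873523/50257093904 (G = (44763 - 243513*1/120772)*(-1/416132) = (44763 - 243513/120772)*(-1/416132) = (5405873523/120772)*(-1/416132) = -5405873523/50257093904 ≈ -0.10756)
(G - 157812)*(-453583 - 375836) = (-5405873523/50257093904 - 157812)*(-453583 - 375836) = -7931177909051571/50257093904*(-829419) = 6578269650147644967249/50257093904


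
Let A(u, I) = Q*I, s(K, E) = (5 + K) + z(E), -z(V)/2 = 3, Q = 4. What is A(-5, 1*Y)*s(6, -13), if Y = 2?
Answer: 40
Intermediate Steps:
z(V) = -6 (z(V) = -2*3 = -6)
s(K, E) = -1 + K (s(K, E) = (5 + K) - 6 = -1 + K)
A(u, I) = 4*I
A(-5, 1*Y)*s(6, -13) = (4*(1*2))*(-1 + 6) = (4*2)*5 = 8*5 = 40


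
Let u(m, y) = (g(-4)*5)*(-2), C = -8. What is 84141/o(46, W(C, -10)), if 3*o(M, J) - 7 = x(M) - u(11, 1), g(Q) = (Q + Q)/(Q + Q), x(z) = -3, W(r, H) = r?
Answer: 252423/14 ≈ 18030.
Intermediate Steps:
g(Q) = 1 (g(Q) = (2*Q)/((2*Q)) = (2*Q)*(1/(2*Q)) = 1)
u(m, y) = -10 (u(m, y) = (1*5)*(-2) = 5*(-2) = -10)
o(M, J) = 14/3 (o(M, J) = 7/3 + (-3 - 1*(-10))/3 = 7/3 + (-3 + 10)/3 = 7/3 + (⅓)*7 = 7/3 + 7/3 = 14/3)
84141/o(46, W(C, -10)) = 84141/(14/3) = 84141*(3/14) = 252423/14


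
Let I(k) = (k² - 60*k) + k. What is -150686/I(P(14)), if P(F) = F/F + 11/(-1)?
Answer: -75343/345 ≈ -218.39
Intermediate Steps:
P(F) = -10 (P(F) = 1 + 11*(-1) = 1 - 11 = -10)
I(k) = k² - 59*k
-150686/I(P(14)) = -150686*(-1/(10*(-59 - 10))) = -150686/((-10*(-69))) = -150686/690 = -150686*1/690 = -75343/345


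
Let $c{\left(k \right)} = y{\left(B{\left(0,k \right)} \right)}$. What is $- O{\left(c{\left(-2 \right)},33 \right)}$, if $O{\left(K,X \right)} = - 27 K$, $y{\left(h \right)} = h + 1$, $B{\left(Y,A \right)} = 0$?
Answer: $27$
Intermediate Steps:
$y{\left(h \right)} = 1 + h$
$c{\left(k \right)} = 1$ ($c{\left(k \right)} = 1 + 0 = 1$)
$- O{\left(c{\left(-2 \right)},33 \right)} = - \left(-27\right) 1 = \left(-1\right) \left(-27\right) = 27$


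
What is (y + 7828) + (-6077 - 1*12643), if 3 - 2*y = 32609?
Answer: -27195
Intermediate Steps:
y = -16303 (y = 3/2 - ½*32609 = 3/2 - 32609/2 = -16303)
(y + 7828) + (-6077 - 1*12643) = (-16303 + 7828) + (-6077 - 1*12643) = -8475 + (-6077 - 12643) = -8475 - 18720 = -27195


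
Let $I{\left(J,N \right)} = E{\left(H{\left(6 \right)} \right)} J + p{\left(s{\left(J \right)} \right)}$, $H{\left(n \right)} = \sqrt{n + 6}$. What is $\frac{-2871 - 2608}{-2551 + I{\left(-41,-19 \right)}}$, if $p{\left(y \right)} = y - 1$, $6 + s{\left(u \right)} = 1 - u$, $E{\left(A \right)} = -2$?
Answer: $\frac{5479}{2434} \approx 2.251$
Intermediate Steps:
$H{\left(n \right)} = \sqrt{6 + n}$
$s{\left(u \right)} = -5 - u$ ($s{\left(u \right)} = -6 - \left(-1 + u\right) = -5 - u$)
$p{\left(y \right)} = -1 + y$
$I{\left(J,N \right)} = -6 - 3 J$ ($I{\left(J,N \right)} = - 2 J - \left(6 + J\right) = -6 - 3 J$)
$\frac{-2871 - 2608}{-2551 + I{\left(-41,-19 \right)}} = \frac{-2871 - 2608}{-2551 - -117} = - \frac{5479}{-2551 + \left(-6 + 123\right)} = - \frac{5479}{-2551 + 117} = - \frac{5479}{-2434} = \left(-5479\right) \left(- \frac{1}{2434}\right) = \frac{5479}{2434}$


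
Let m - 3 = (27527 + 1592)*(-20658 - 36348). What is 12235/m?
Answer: -12235/1659957711 ≈ -7.3707e-6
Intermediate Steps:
m = -1659957711 (m = 3 + (27527 + 1592)*(-20658 - 36348) = 3 + 29119*(-57006) = 3 - 1659957714 = -1659957711)
12235/m = 12235/(-1659957711) = 12235*(-1/1659957711) = -12235/1659957711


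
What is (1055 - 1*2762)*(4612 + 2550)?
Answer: -12225534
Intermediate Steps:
(1055 - 1*2762)*(4612 + 2550) = (1055 - 2762)*7162 = -1707*7162 = -12225534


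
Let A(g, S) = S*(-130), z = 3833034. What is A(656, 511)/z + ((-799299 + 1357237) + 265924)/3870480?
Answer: 80577085303/412102262120 ≈ 0.19553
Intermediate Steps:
A(g, S) = -130*S
A(656, 511)/z + ((-799299 + 1357237) + 265924)/3870480 = -130*511/3833034 + ((-799299 + 1357237) + 265924)/3870480 = -66430*1/3833034 + (557938 + 265924)*(1/3870480) = -33215/1916517 + 823862*(1/3870480) = -33215/1916517 + 411931/1935240 = 80577085303/412102262120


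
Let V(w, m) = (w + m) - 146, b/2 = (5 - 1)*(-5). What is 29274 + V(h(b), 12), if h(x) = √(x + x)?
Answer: 29140 + 4*I*√5 ≈ 29140.0 + 8.9443*I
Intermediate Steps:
b = -40 (b = 2*((5 - 1)*(-5)) = 2*(4*(-5)) = 2*(-20) = -40)
h(x) = √2*√x (h(x) = √(2*x) = √2*√x)
V(w, m) = -146 + m + w (V(w, m) = (m + w) - 146 = -146 + m + w)
29274 + V(h(b), 12) = 29274 + (-146 + 12 + √2*√(-40)) = 29274 + (-146 + 12 + √2*(2*I*√10)) = 29274 + (-146 + 12 + 4*I*√5) = 29274 + (-134 + 4*I*√5) = 29140 + 4*I*√5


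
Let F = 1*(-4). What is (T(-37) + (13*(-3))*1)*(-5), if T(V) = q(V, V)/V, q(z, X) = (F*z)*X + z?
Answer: -550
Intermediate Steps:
F = -4
q(z, X) = z - 4*X*z (q(z, X) = (-4*z)*X + z = -4*X*z + z = z - 4*X*z)
T(V) = 1 - 4*V (T(V) = (V*(1 - 4*V))/V = 1 - 4*V)
(T(-37) + (13*(-3))*1)*(-5) = ((1 - 4*(-37)) + (13*(-3))*1)*(-5) = ((1 + 148) - 39*1)*(-5) = (149 - 39)*(-5) = 110*(-5) = -550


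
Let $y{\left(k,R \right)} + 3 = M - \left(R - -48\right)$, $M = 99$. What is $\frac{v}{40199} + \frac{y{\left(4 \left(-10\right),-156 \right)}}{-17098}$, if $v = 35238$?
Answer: $\frac{297149364}{343661251} \approx 0.86466$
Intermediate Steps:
$y{\left(k,R \right)} = 48 - R$ ($y{\left(k,R \right)} = -3 - \left(-99 + 48 + R\right) = -3 - \left(-51 + R\right) = 48 - R$)
$\frac{v}{40199} + \frac{y{\left(4 \left(-10\right),-156 \right)}}{-17098} = \frac{35238}{40199} + \frac{48 - -156}{-17098} = 35238 \cdot \frac{1}{40199} + \left(48 + 156\right) \left(- \frac{1}{17098}\right) = \frac{35238}{40199} + 204 \left(- \frac{1}{17098}\right) = \frac{35238}{40199} - \frac{102}{8549} = \frac{297149364}{343661251}$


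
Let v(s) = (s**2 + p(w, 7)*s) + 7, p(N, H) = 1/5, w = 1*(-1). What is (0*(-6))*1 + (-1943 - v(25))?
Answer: -2580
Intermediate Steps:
w = -1
p(N, H) = 1/5
v(s) = 7 + s**2 + s/5 (v(s) = (s**2 + s/5) + 7 = 7 + s**2 + s/5)
(0*(-6))*1 + (-1943 - v(25)) = (0*(-6))*1 + (-1943 - (7 + 25**2 + (1/5)*25)) = 0*1 + (-1943 - (7 + 625 + 5)) = 0 + (-1943 - 1*637) = 0 + (-1943 - 637) = 0 - 2580 = -2580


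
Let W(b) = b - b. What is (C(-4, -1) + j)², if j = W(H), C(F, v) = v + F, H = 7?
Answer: 25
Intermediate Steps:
C(F, v) = F + v
W(b) = 0
j = 0
(C(-4, -1) + j)² = ((-4 - 1) + 0)² = (-5 + 0)² = (-5)² = 25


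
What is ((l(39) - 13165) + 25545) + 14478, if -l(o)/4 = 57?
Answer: 26630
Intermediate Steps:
l(o) = -228 (l(o) = -4*57 = -228)
((l(39) - 13165) + 25545) + 14478 = ((-228 - 13165) + 25545) + 14478 = (-13393 + 25545) + 14478 = 12152 + 14478 = 26630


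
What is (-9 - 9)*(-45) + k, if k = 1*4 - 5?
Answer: 809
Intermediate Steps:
k = -1 (k = 4 - 5 = -1)
(-9 - 9)*(-45) + k = (-9 - 9)*(-45) - 1 = -18*(-45) - 1 = 810 - 1 = 809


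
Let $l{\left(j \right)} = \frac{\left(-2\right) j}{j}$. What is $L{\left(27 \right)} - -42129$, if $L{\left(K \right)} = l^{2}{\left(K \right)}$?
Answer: $42133$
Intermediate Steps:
$l{\left(j \right)} = -2$
$L{\left(K \right)} = 4$ ($L{\left(K \right)} = \left(-2\right)^{2} = 4$)
$L{\left(27 \right)} - -42129 = 4 - -42129 = 4 + 42129 = 42133$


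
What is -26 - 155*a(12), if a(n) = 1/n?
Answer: -467/12 ≈ -38.917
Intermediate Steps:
-26 - 155*a(12) = -26 - 155/12 = -467/12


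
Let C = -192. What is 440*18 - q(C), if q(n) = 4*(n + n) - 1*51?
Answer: 9507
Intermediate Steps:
q(n) = -51 + 8*n (q(n) = 4*(2*n) - 51 = 8*n - 51 = -51 + 8*n)
440*18 - q(C) = 440*18 - (-51 + 8*(-192)) = 7920 - (-51 - 1536) = 7920 - 1*(-1587) = 7920 + 1587 = 9507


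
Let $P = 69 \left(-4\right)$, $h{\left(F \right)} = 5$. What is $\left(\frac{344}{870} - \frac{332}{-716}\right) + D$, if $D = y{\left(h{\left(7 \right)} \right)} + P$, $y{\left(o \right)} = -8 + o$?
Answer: $- \frac{21657442}{77865} \approx -278.14$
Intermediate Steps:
$P = -276$
$D = -279$ ($D = \left(-8 + 5\right) - 276 = -3 - 276 = -279$)
$\left(\frac{344}{870} - \frac{332}{-716}\right) + D = \left(\frac{344}{870} - \frac{332}{-716}\right) - 279 = \left(344 \cdot \frac{1}{870} - - \frac{83}{179}\right) - 279 = \left(\frac{172}{435} + \frac{83}{179}\right) - 279 = \frac{66893}{77865} - 279 = - \frac{21657442}{77865}$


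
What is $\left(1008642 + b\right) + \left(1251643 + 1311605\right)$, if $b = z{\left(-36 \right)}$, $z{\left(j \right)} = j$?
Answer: $3571854$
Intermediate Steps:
$b = -36$
$\left(1008642 + b\right) + \left(1251643 + 1311605\right) = \left(1008642 - 36\right) + \left(1251643 + 1311605\right) = 1008606 + 2563248 = 3571854$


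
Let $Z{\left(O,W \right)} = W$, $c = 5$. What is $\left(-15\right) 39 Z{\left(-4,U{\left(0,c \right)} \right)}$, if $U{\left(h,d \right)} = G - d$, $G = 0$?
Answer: $2925$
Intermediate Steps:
$U{\left(h,d \right)} = - d$ ($U{\left(h,d \right)} = 0 - d = - d$)
$\left(-15\right) 39 Z{\left(-4,U{\left(0,c \right)} \right)} = \left(-15\right) 39 \left(\left(-1\right) 5\right) = \left(-585\right) \left(-5\right) = 2925$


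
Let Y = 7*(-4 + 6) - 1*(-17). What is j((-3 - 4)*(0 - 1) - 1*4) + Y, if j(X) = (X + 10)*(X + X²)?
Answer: 187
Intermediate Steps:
j(X) = (10 + X)*(X + X²)
Y = 31 (Y = 7*2 + 17 = 14 + 17 = 31)
j((-3 - 4)*(0 - 1) - 1*4) + Y = ((-3 - 4)*(0 - 1) - 1*4)*(10 + ((-3 - 4)*(0 - 1) - 1*4)² + 11*((-3 - 4)*(0 - 1) - 1*4)) + 31 = (-7*(-1) - 4)*(10 + (-7*(-1) - 4)² + 11*(-7*(-1) - 4)) + 31 = (7 - 4)*(10 + (7 - 4)² + 11*(7 - 4)) + 31 = 3*(10 + 3² + 11*3) + 31 = 3*(10 + 9 + 33) + 31 = 3*52 + 31 = 156 + 31 = 187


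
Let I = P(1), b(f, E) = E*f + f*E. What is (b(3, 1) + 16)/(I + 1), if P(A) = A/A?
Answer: 11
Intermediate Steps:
P(A) = 1
b(f, E) = 2*E*f (b(f, E) = E*f + E*f = 2*E*f)
I = 1
(b(3, 1) + 16)/(I + 1) = (2*1*3 + 16)/(1 + 1) = (6 + 16)/2 = (½)*22 = 11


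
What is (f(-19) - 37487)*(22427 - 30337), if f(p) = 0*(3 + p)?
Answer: 296522170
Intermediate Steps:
f(p) = 0
(f(-19) - 37487)*(22427 - 30337) = (0 - 37487)*(22427 - 30337) = -37487*(-7910) = 296522170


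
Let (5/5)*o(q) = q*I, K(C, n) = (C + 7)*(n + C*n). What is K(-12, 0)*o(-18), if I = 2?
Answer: 0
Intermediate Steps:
K(C, n) = (7 + C)*(n + C*n)
o(q) = 2*q (o(q) = q*2 = 2*q)
K(-12, 0)*o(-18) = (0*(7 + (-12)**2 + 8*(-12)))*(2*(-18)) = (0*(7 + 144 - 96))*(-36) = (0*55)*(-36) = 0*(-36) = 0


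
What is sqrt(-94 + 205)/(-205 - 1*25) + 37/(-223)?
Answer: -37/223 - sqrt(111)/230 ≈ -0.21173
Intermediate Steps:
sqrt(-94 + 205)/(-205 - 1*25) + 37/(-223) = sqrt(111)/(-205 - 25) + 37*(-1/223) = sqrt(111)/(-230) - 37/223 = sqrt(111)*(-1/230) - 37/223 = -sqrt(111)/230 - 37/223 = -37/223 - sqrt(111)/230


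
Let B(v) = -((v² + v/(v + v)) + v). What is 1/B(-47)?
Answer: -2/4325 ≈ -0.00046243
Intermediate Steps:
B(v) = -½ - v - v² (B(v) = -((v² + v/((2*v))) + v) = -((v² + (1/(2*v))*v) + v) = -((v² + ½) + v) = -((½ + v²) + v) = -(½ + v + v²) = -½ - v - v²)
1/B(-47) = 1/(-½ - 1*(-47) - 1*(-47)²) = 1/(-½ + 47 - 1*2209) = 1/(-½ + 47 - 2209) = 1/(-4325/2) = -2/4325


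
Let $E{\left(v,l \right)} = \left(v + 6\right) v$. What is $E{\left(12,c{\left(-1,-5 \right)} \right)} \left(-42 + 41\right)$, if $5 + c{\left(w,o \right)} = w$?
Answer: $-216$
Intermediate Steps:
$c{\left(w,o \right)} = -5 + w$
$E{\left(v,l \right)} = v \left(6 + v\right)$ ($E{\left(v,l \right)} = \left(6 + v\right) v = v \left(6 + v\right)$)
$E{\left(12,c{\left(-1,-5 \right)} \right)} \left(-42 + 41\right) = 12 \left(6 + 12\right) \left(-42 + 41\right) = 12 \cdot 18 \left(-1\right) = 216 \left(-1\right) = -216$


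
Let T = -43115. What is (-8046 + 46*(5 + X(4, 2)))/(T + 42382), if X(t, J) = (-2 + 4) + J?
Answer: 7632/733 ≈ 10.412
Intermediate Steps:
X(t, J) = 2 + J
(-8046 + 46*(5 + X(4, 2)))/(T + 42382) = (-8046 + 46*(5 + (2 + 2)))/(-43115 + 42382) = (-8046 + 46*(5 + 4))/(-733) = (-8046 + 46*9)*(-1/733) = (-8046 + 414)*(-1/733) = -7632*(-1/733) = 7632/733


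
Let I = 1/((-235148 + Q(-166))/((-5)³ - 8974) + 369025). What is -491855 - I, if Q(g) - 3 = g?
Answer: -550548677874043/1119331262 ≈ -4.9186e+5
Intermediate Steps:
Q(g) = 3 + g
I = 3033/1119331262 (I = 1/((-235148 + (3 - 166))/((-5)³ - 8974) + 369025) = 1/((-235148 - 163)/(-125 - 8974) + 369025) = 1/(-235311/(-9099) + 369025) = 1/(-235311*(-1/9099) + 369025) = 1/(78437/3033 + 369025) = 1/(1119331262/3033) = 3033/1119331262 ≈ 2.7097e-6)
-491855 - I = -491855 - 1*3033/1119331262 = -491855 - 3033/1119331262 = -550548677874043/1119331262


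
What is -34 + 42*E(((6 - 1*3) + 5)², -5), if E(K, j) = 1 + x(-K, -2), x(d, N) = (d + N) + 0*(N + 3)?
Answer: -2764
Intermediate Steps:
x(d, N) = N + d (x(d, N) = (N + d) + 0*(3 + N) = (N + d) + 0 = N + d)
E(K, j) = -1 - K (E(K, j) = 1 + (-2 - K) = -1 - K)
-34 + 42*E(((6 - 1*3) + 5)², -5) = -34 + 42*(-1 - ((6 - 1*3) + 5)²) = -34 + 42*(-1 - ((6 - 3) + 5)²) = -34 + 42*(-1 - (3 + 5)²) = -34 + 42*(-1 - 1*8²) = -34 + 42*(-1 - 1*64) = -34 + 42*(-1 - 64) = -34 + 42*(-65) = -34 - 2730 = -2764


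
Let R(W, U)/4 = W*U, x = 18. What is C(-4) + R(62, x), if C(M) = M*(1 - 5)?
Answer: 4480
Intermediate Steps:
C(M) = -4*M (C(M) = M*(-4) = -4*M)
R(W, U) = 4*U*W (R(W, U) = 4*(W*U) = 4*(U*W) = 4*U*W)
C(-4) + R(62, x) = -4*(-4) + 4*18*62 = 16 + 4464 = 4480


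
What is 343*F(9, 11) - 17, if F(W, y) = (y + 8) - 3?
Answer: 5471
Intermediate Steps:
F(W, y) = 5 + y (F(W, y) = (8 + y) - 3 = 5 + y)
343*F(9, 11) - 17 = 343*(5 + 11) - 17 = 343*16 - 17 = 5488 - 17 = 5471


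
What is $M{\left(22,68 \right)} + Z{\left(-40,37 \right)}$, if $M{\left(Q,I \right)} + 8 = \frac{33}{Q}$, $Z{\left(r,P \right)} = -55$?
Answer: $- \frac{123}{2} \approx -61.5$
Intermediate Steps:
$M{\left(Q,I \right)} = -8 + \frac{33}{Q}$
$M{\left(22,68 \right)} + Z{\left(-40,37 \right)} = \left(-8 + \frac{33}{22}\right) - 55 = \left(-8 + 33 \cdot \frac{1}{22}\right) - 55 = \left(-8 + \frac{3}{2}\right) - 55 = - \frac{13}{2} - 55 = - \frac{123}{2}$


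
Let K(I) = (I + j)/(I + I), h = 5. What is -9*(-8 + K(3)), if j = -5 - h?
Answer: 165/2 ≈ 82.500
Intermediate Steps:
j = -10 (j = -5 - 1*5 = -5 - 5 = -10)
K(I) = (-10 + I)/(2*I) (K(I) = (I - 10)/(I + I) = (-10 + I)/((2*I)) = (1/(2*I))*(-10 + I) = (-10 + I)/(2*I))
-9*(-8 + K(3)) = -9*(-8 + (½)*(-10 + 3)/3) = -9*(-8 + (½)*(⅓)*(-7)) = -9*(-8 - 7/6) = -9*(-55/6) = 165/2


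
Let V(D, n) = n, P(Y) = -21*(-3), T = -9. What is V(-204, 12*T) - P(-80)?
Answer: -171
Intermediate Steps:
P(Y) = 63
V(-204, 12*T) - P(-80) = 12*(-9) - 1*63 = -108 - 63 = -171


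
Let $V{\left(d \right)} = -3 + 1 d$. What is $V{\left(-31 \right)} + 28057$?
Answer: $28023$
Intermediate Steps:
$V{\left(d \right)} = -3 + d$
$V{\left(-31 \right)} + 28057 = \left(-3 - 31\right) + 28057 = -34 + 28057 = 28023$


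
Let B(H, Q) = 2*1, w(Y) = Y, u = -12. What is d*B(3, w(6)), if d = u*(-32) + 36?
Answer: 840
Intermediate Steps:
B(H, Q) = 2
d = 420 (d = -12*(-32) + 36 = 384 + 36 = 420)
d*B(3, w(6)) = 420*2 = 840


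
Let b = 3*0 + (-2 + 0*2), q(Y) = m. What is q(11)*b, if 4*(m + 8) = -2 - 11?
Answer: 45/2 ≈ 22.500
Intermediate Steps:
m = -45/4 (m = -8 + (-2 - 11)/4 = -8 + (¼)*(-13) = -8 - 13/4 = -45/4 ≈ -11.250)
q(Y) = -45/4
b = -2 (b = 0 + (-2 + 0) = 0 - 2 = -2)
q(11)*b = -45/4*(-2) = 45/2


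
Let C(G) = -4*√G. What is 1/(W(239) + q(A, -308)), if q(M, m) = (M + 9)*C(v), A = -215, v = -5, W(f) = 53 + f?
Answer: 73/870036 - 103*I*√5/435018 ≈ 8.3905e-5 - 0.00052944*I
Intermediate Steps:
q(M, m) = -4*I*√5*(9 + M) (q(M, m) = (M + 9)*(-4*I*√5) = (9 + M)*(-4*I*√5) = -4*I*√5*(9 + M))
1/(W(239) + q(A, -308)) = 1/((53 + 239) + 4*I*√5*(-9 - 1*(-215))) = 1/(292 + 4*I*√5*(-9 + 215)) = 1/(292 + 4*I*√5*206) = 1/(292 + 824*I*√5)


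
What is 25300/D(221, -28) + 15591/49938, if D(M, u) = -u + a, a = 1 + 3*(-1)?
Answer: 210639461/216398 ≈ 973.39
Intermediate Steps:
a = -2 (a = 1 - 3 = -2)
D(M, u) = -2 - u (D(M, u) = -u - 2 = -2 - u)
25300/D(221, -28) + 15591/49938 = 25300/(-2 - 1*(-28)) + 15591/49938 = 25300/(-2 + 28) + 15591*(1/49938) = 25300/26 + 5197/16646 = 25300*(1/26) + 5197/16646 = 12650/13 + 5197/16646 = 210639461/216398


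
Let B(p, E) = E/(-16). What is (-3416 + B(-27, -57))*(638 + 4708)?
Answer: -145943127/8 ≈ -1.8243e+7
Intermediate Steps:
B(p, E) = -E/16 (B(p, E) = E*(-1/16) = -E/16)
(-3416 + B(-27, -57))*(638 + 4708) = (-3416 - 1/16*(-57))*(638 + 4708) = (-3416 + 57/16)*5346 = -54599/16*5346 = -145943127/8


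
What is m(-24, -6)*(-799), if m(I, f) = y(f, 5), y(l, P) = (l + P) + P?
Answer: -3196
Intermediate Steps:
y(l, P) = l + 2*P (y(l, P) = (P + l) + P = l + 2*P)
m(I, f) = 10 + f (m(I, f) = f + 2*5 = f + 10 = 10 + f)
m(-24, -6)*(-799) = (10 - 6)*(-799) = 4*(-799) = -3196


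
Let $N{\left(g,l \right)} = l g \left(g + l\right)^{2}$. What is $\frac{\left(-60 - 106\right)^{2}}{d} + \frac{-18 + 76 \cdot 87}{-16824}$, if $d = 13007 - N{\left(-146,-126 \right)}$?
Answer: $- \frac{1495812593067}{3816234626228} \approx -0.39196$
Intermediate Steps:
$N{\left(g,l \right)} = g l \left(g + l\right)^{2}$
$d = -1360996657$ ($d = 13007 - \left(-146\right) \left(-126\right) \left(-146 - 126\right)^{2} = 13007 - \left(-146\right) \left(-126\right) \left(-272\right)^{2} = 13007 - \left(-146\right) \left(-126\right) 73984 = 13007 - 1361009664 = -1360996657$)
$\frac{\left(-60 - 106\right)^{2}}{d} + \frac{-18 + 76 \cdot 87}{-16824} = \frac{\left(-60 - 106\right)^{2}}{-1360996657} + \frac{-18 + 76 \cdot 87}{-16824} = \left(-166\right)^{2} \left(- \frac{1}{1360996657}\right) + \left(-18 + 6612\right) \left(- \frac{1}{16824}\right) = 27556 \left(- \frac{1}{1360996657}\right) + 6594 \left(- \frac{1}{16824}\right) = - \frac{27556}{1360996657} - \frac{1099}{2804} = - \frac{1495812593067}{3816234626228}$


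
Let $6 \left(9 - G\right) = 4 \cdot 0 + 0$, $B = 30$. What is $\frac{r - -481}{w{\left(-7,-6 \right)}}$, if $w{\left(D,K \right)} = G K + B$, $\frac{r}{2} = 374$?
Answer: $- \frac{1229}{24} \approx -51.208$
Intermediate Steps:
$r = 748$ ($r = 2 \cdot 374 = 748$)
$G = 9$ ($G = 9 - \frac{4 \cdot 0 + 0}{6} = 9 - \frac{0 + 0}{6} = 9 - 0 = 9 + 0 = 9$)
$w{\left(D,K \right)} = 30 + 9 K$ ($w{\left(D,K \right)} = 9 K + 30 = 30 + 9 K$)
$\frac{r - -481}{w{\left(-7,-6 \right)}} = \frac{748 - -481}{30 + 9 \left(-6\right)} = \frac{748 + 481}{30 - 54} = \frac{1229}{-24} = 1229 \left(- \frac{1}{24}\right) = - \frac{1229}{24}$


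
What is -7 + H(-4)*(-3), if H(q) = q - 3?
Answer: 14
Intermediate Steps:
H(q) = -3 + q
-7 + H(-4)*(-3) = -7 + (-3 - 4)*(-3) = -7 - 7*(-3) = -7 + 21 = 14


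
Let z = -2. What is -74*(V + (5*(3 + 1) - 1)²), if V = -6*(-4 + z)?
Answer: -29378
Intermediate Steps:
V = 36 (V = -6*(-4 - 2) = -6*(-6) = 36)
-74*(V + (5*(3 + 1) - 1)²) = -74*(36 + (5*(3 + 1) - 1)²) = -74*(36 + (5*4 - 1)²) = -74*(36 + (20 - 1)²) = -74*(36 + 19²) = -74*(36 + 361) = -74*397 = -29378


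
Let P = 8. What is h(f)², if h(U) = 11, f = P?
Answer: 121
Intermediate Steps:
f = 8
h(f)² = 11² = 121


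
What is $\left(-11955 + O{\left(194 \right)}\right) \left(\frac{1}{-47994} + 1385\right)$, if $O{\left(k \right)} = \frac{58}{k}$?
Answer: $- \frac{38540484697267}{2327709} \approx -1.6557 \cdot 10^{7}$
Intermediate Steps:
$\left(-11955 + O{\left(194 \right)}\right) \left(\frac{1}{-47994} + 1385\right) = \left(-11955 + \frac{58}{194}\right) \left(\frac{1}{-47994} + 1385\right) = \left(-11955 + 58 \cdot \frac{1}{194}\right) \left(- \frac{1}{47994} + 1385\right) = \left(-11955 + \frac{29}{97}\right) \frac{66471689}{47994} = \left(- \frac{1159606}{97}\right) \frac{66471689}{47994} = - \frac{38540484697267}{2327709}$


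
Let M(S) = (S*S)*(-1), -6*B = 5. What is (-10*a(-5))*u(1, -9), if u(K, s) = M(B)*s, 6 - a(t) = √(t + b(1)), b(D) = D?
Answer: -375 + 125*I ≈ -375.0 + 125.0*I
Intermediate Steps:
B = -⅚ (B = -⅙*5 = -⅚ ≈ -0.83333)
a(t) = 6 - √(1 + t) (a(t) = 6 - √(t + 1) = 6 - √(1 + t))
M(S) = -S² (M(S) = S²*(-1) = -S²)
u(K, s) = -25*s/36 (u(K, s) = (-(-⅚)²)*s = (-1*25/36)*s = -25*s/36)
(-10*a(-5))*u(1, -9) = (-10*(6 - √(1 - 5)))*(-25/36*(-9)) = -10*(6 - √(-4))*(25/4) = -10*(6 - 2*I)*(25/4) = (-60 + 20*I)*(25/4) = -375 + 125*I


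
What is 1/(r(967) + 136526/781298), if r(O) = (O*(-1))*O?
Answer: -390649/365291514498 ≈ -1.0694e-6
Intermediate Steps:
r(O) = -O² (r(O) = (-O)*O = -O²)
1/(r(967) + 136526/781298) = 1/(-1*967² + 136526/781298) = 1/(-1*935089 + 136526*(1/781298)) = 1/(-935089 + 68263/390649) = 1/(-365291514498/390649) = -390649/365291514498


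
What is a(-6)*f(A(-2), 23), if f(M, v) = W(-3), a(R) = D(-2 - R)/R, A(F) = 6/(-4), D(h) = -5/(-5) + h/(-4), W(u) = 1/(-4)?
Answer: 0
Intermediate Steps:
W(u) = -¼
D(h) = 1 - h/4 (D(h) = -5*(-⅕) + h*(-¼) = 1 - h/4)
A(F) = -3/2 (A(F) = 6*(-¼) = -3/2)
a(R) = (3/2 + R/4)/R (a(R) = (1 - (-2 - R)/4)/R = (1 + (½ + R/4))/R = (3/2 + R/4)/R)
f(M, v) = -¼
a(-6)*f(A(-2), 23) = ((¼)*(6 - 6)/(-6))*(-¼) = ((¼)*(-⅙)*0)*(-¼) = 0*(-¼) = 0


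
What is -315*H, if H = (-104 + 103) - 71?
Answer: 22680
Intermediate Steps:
H = -72 (H = -1 - 71 = -72)
-315*H = -315*(-72) = 22680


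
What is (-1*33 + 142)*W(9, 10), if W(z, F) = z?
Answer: 981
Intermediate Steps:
(-1*33 + 142)*W(9, 10) = (-1*33 + 142)*9 = (-33 + 142)*9 = 109*9 = 981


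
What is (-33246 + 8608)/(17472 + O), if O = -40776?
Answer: 12319/11652 ≈ 1.0572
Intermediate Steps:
(-33246 + 8608)/(17472 + O) = (-33246 + 8608)/(17472 - 40776) = -24638/(-23304) = -24638*(-1/23304) = 12319/11652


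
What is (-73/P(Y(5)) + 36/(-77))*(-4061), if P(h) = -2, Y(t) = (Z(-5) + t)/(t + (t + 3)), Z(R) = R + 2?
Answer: -22534489/154 ≈ -1.4633e+5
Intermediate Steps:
Z(R) = 2 + R
Y(t) = (-3 + t)/(3 + 2*t) (Y(t) = ((2 - 5) + t)/(t + (t + 3)) = (-3 + t)/(t + (3 + t)) = (-3 + t)/(3 + 2*t))
(-73/P(Y(5)) + 36/(-77))*(-4061) = (-73/(-2) + 36/(-77))*(-4061) = (-73*(-1/2) + 36*(-1/77))*(-4061) = (73/2 - 36/77)*(-4061) = (5549/154)*(-4061) = -22534489/154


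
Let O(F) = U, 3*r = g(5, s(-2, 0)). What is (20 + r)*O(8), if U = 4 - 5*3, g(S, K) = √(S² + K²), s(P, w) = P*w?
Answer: -715/3 ≈ -238.33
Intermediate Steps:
g(S, K) = √(K² + S²)
r = 5/3 (r = √((-2*0)² + 5²)/3 = √(0² + 25)/3 = √(0 + 25)/3 = √25/3 = (⅓)*5 = 5/3 ≈ 1.6667)
U = -11 (U = 4 - 15 = -11)
O(F) = -11
(20 + r)*O(8) = (20 + 5/3)*(-11) = (65/3)*(-11) = -715/3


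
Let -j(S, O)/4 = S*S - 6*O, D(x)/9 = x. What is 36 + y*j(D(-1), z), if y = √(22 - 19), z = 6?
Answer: 36 - 180*√3 ≈ -275.77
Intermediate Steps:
D(x) = 9*x
j(S, O) = -4*S² + 24*O (j(S, O) = -4*(S*S - 6*O) = -4*(S² - 6*O) = -4*S² + 24*O)
y = √3 ≈ 1.7320
36 + y*j(D(-1), z) = 36 + √3*(-4*(9*(-1))² + 24*6) = 36 + √3*(-4*(-9)² + 144) = 36 + √3*(-4*81 + 144) = 36 + √3*(-324 + 144) = 36 + √3*(-180) = 36 - 180*√3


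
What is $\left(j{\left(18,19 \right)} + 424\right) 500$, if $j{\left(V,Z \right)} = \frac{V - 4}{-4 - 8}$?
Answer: $\frac{634250}{3} \approx 2.1142 \cdot 10^{5}$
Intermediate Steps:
$j{\left(V,Z \right)} = \frac{1}{3} - \frac{V}{12}$ ($j{\left(V,Z \right)} = \frac{-4 + V}{-12} = \left(-4 + V\right) \left(- \frac{1}{12}\right) = \frac{1}{3} - \frac{V}{12}$)
$\left(j{\left(18,19 \right)} + 424\right) 500 = \left(\left(\frac{1}{3} - \frac{3}{2}\right) + 424\right) 500 = \left(- \frac{7}{6} + 424\right) 500 = \frac{2537}{6} \cdot 500 = \frac{634250}{3}$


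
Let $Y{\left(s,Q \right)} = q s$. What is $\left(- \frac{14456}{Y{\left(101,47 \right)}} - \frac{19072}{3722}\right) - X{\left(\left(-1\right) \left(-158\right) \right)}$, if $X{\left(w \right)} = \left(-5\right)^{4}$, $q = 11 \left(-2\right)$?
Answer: $- \frac{1289375063}{2067571} \approx -623.62$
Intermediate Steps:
$q = -22$
$Y{\left(s,Q \right)} = - 22 s$
$X{\left(w \right)} = 625$
$\left(- \frac{14456}{Y{\left(101,47 \right)}} - \frac{19072}{3722}\right) - X{\left(\left(-1\right) \left(-158\right) \right)} = \left(- \frac{14456}{\left(-22\right) 101} - \frac{19072}{3722}\right) - 625 = \left(- \frac{14456}{-2222} - \frac{9536}{1861}\right) - 625 = \left(\left(-14456\right) \left(- \frac{1}{2222}\right) - \frac{9536}{1861}\right) - 625 = \left(\frac{7228}{1111} - \frac{9536}{1861}\right) - 625 = \frac{2856812}{2067571} - 625 = - \frac{1289375063}{2067571}$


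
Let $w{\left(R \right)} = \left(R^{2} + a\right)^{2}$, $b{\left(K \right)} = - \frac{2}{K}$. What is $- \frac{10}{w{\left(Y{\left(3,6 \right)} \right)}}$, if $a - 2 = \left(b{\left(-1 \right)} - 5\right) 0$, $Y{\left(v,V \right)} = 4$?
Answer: $- \frac{5}{162} \approx -0.030864$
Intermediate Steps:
$a = 2$ ($a = 2 + \left(- \frac{2}{-1} - 5\right) 0 = 2 + \left(\left(-2\right) \left(-1\right) - 5\right) 0 = 2 + \left(2 - 5\right) 0 = 2 - 0 = 2 + 0 = 2$)
$w{\left(R \right)} = \left(2 + R^{2}\right)^{2}$ ($w{\left(R \right)} = \left(R^{2} + 2\right)^{2} = \left(2 + R^{2}\right)^{2}$)
$- \frac{10}{w{\left(Y{\left(3,6 \right)} \right)}} = - \frac{10}{\left(2 + 4^{2}\right)^{2}} = - \frac{10}{\left(2 + 16\right)^{2}} = - \frac{10}{18^{2}} = - \frac{10}{324} = \left(-10\right) \frac{1}{324} = - \frac{5}{162}$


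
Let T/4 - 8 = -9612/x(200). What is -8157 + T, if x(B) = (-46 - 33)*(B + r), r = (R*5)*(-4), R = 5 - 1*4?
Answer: -3208307/395 ≈ -8122.3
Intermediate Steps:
R = 1 (R = 5 - 4 = 1)
r = -20 (r = (1*5)*(-4) = 5*(-4) = -20)
x(B) = 1580 - 79*B (x(B) = (-46 - 33)*(B - 20) = -79*(-20 + B) = 1580 - 79*B)
T = 13708/395 (T = 32 + 4*(-9612/(1580 - 79*200)) = 32 + 4*(-9612/(1580 - 15800)) = 32 + 4*(-9612/(-14220)) = 32 + 4*(-9612*(-1/14220)) = 32 + 4*(267/395) = 32 + 1068/395 = 13708/395 ≈ 34.704)
-8157 + T = -8157 + 13708/395 = -3208307/395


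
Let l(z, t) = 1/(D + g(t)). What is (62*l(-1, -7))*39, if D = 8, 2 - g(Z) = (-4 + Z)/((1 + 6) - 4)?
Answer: 7254/41 ≈ 176.93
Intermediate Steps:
g(Z) = 10/3 - Z/3 (g(Z) = 2 - (-4 + Z)/((1 + 6) - 4) = 2 - (-4 + Z)/(7 - 4) = 2 - (-4 + Z)/3 = 2 - (-4/3 + Z/3) = 2 + (4/3 - Z/3) = 10/3 - Z/3)
l(z, t) = 1/(34/3 - t/3) (l(z, t) = 1/(8 + (10/3 - t/3)) = 1/(34/3 - t/3))
(62*l(-1, -7))*39 = (62*(-3/(-34 - 7)))*39 = (62*(-3/(-41)))*39 = (62*(-3*(-1/41)))*39 = (62*(3/41))*39 = (186/41)*39 = 7254/41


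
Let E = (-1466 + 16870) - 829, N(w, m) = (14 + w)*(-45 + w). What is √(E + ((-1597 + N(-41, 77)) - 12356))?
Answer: 8*√46 ≈ 54.259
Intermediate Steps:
N(w, m) = (-45 + w)*(14 + w)
E = 14575 (E = 15404 - 829 = 14575)
√(E + ((-1597 + N(-41, 77)) - 12356)) = √(14575 + ((-1597 + (-630 + (-41)² - 31*(-41))) - 12356)) = √(14575 + ((-1597 + (-630 + 1681 + 1271)) - 12356)) = √(14575 + ((-1597 + 2322) - 12356)) = √(14575 + (725 - 12356)) = √(14575 - 11631) = √2944 = 8*√46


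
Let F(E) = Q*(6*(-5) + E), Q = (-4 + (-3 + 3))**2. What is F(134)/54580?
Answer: 416/13645 ≈ 0.030487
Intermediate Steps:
Q = 16 (Q = (-4 + 0)**2 = (-4)**2 = 16)
F(E) = -480 + 16*E (F(E) = 16*(6*(-5) + E) = 16*(-30 + E) = -480 + 16*E)
F(134)/54580 = (-480 + 16*134)/54580 = (-480 + 2144)*(1/54580) = 1664*(1/54580) = 416/13645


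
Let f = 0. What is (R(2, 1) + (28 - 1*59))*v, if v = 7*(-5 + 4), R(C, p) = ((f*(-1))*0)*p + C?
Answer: 203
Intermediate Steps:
R(C, p) = C (R(C, p) = ((0*(-1))*0)*p + C = (0*0)*p + C = 0*p + C = 0 + C = C)
v = -7 (v = 7*(-1) = -7)
(R(2, 1) + (28 - 1*59))*v = (2 + (28 - 1*59))*(-7) = (2 + (28 - 59))*(-7) = (2 - 31)*(-7) = -29*(-7) = 203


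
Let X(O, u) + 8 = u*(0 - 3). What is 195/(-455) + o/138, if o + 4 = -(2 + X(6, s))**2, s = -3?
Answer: -505/966 ≈ -0.52277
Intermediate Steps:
X(O, u) = -8 - 3*u (X(O, u) = -8 + u*(0 - 3) = -8 + u*(-3) = -8 - 3*u)
o = -13 (o = -4 - (2 + (-8 - 3*(-3)))**2 = -4 - (2 + (-8 + 9))**2 = -4 - (2 + 1)**2 = -4 - 1*3**2 = -4 - 1*9 = -4 - 9 = -13)
195/(-455) + o/138 = 195/(-455) - 13/138 = 195*(-1/455) - 13*1/138 = -3/7 - 13/138 = -505/966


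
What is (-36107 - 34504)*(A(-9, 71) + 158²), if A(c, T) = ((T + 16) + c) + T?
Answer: -1773254043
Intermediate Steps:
A(c, T) = 16 + c + 2*T (A(c, T) = ((16 + T) + c) + T = (16 + T + c) + T = 16 + c + 2*T)
(-36107 - 34504)*(A(-9, 71) + 158²) = (-36107 - 34504)*((16 - 9 + 2*71) + 158²) = -70611*((16 - 9 + 142) + 24964) = -70611*(149 + 24964) = -70611*25113 = -1773254043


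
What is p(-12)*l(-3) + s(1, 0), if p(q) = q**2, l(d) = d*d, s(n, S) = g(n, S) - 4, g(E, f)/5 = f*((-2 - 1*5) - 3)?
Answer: 1292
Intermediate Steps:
g(E, f) = -50*f (g(E, f) = 5*(f*((-2 - 1*5) - 3)) = 5*(f*((-2 - 5) - 3)) = 5*(f*(-7 - 3)) = 5*(f*(-10)) = 5*(-10*f) = -50*f)
s(n, S) = -4 - 50*S (s(n, S) = -50*S - 4 = -4 - 50*S)
l(d) = d**2
p(-12)*l(-3) + s(1, 0) = (-12)**2*(-3)**2 + (-4 - 50*0) = 144*9 + (-4 + 0) = 1296 - 4 = 1292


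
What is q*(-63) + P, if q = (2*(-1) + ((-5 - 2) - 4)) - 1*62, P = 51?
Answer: 4776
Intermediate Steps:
q = -75 (q = (-2 + (-7 - 4)) - 62 = (-2 - 11) - 62 = -13 - 62 = -75)
q*(-63) + P = -75*(-63) + 51 = 4725 + 51 = 4776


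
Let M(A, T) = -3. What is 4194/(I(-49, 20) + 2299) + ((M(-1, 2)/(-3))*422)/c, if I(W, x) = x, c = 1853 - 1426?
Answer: 923152/330071 ≈ 2.7968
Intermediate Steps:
c = 427
4194/(I(-49, 20) + 2299) + ((M(-1, 2)/(-3))*422)/c = 4194/(20 + 2299) + (-3/(-3)*422)/427 = 4194/2319 + (-3*(-1/3)*422)*(1/427) = 4194*(1/2319) + (1*422)*(1/427) = 1398/773 + 422*(1/427) = 1398/773 + 422/427 = 923152/330071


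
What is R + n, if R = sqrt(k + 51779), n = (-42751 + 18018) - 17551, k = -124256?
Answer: -42284 + 3*I*sqrt(8053) ≈ -42284.0 + 269.22*I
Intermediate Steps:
n = -42284 (n = -24733 - 17551 = -42284)
R = 3*I*sqrt(8053) (R = sqrt(-124256 + 51779) = sqrt(-72477) = 3*I*sqrt(8053) ≈ 269.22*I)
R + n = 3*I*sqrt(8053) - 42284 = -42284 + 3*I*sqrt(8053)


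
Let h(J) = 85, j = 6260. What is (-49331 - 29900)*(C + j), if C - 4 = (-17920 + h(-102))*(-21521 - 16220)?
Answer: -53331732947769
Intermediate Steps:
C = 673110739 (C = 4 + (-17920 + 85)*(-21521 - 16220) = 4 - 17835*(-37741) = 4 + 673110735 = 673110739)
(-49331 - 29900)*(C + j) = (-49331 - 29900)*(673110739 + 6260) = -79231*673116999 = -53331732947769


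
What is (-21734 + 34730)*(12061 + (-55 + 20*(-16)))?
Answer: 151871256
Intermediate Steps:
(-21734 + 34730)*(12061 + (-55 + 20*(-16))) = 12996*(12061 + (-55 - 320)) = 12996*(12061 - 375) = 12996*11686 = 151871256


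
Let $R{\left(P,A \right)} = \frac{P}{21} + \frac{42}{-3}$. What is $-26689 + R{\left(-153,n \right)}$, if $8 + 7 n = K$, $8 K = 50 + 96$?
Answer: $- \frac{186972}{7} \approx -26710.0$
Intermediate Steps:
$K = \frac{73}{4}$ ($K = \frac{50 + 96}{8} = \frac{1}{8} \cdot 146 = \frac{73}{4} \approx 18.25$)
$n = \frac{41}{28}$ ($n = - \frac{8}{7} + \frac{1}{7} \cdot \frac{73}{4} = - \frac{8}{7} + \frac{73}{28} = \frac{41}{28} \approx 1.4643$)
$R{\left(P,A \right)} = -14 + \frac{P}{21}$ ($R{\left(P,A \right)} = P \frac{1}{21} + 42 \left(- \frac{1}{3}\right) = \frac{P}{21} - 14 = -14 + \frac{P}{21}$)
$-26689 + R{\left(-153,n \right)} = -26689 + \left(-14 + \frac{1}{21} \left(-153\right)\right) = -26689 - \frac{149}{7} = - \frac{186972}{7}$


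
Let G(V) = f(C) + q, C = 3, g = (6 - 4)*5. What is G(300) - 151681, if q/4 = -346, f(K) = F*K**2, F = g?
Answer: -152975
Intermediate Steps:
g = 10 (g = 2*5 = 10)
F = 10
f(K) = 10*K**2
q = -1384 (q = 4*(-346) = -1384)
G(V) = -1294 (G(V) = 10*3**2 - 1384 = 10*9 - 1384 = 90 - 1384 = -1294)
G(300) - 151681 = -1294 - 151681 = -152975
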